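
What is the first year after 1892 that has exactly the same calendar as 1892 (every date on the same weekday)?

Two years share a calendar iff Jan 1 falls on the same weekday and both are leap or both are common. 1892: Jan 1 is Friday, leap year.
1893: Jan 1 Sunday, common
1894: Jan 1 Monday, common
1895: Jan 1 Tuesday, common
1896: Jan 1 Wednesday, leap
1897: Jan 1 Friday, common
1898: Jan 1 Saturday, common
1899: Jan 1 Sunday, common
1900: Jan 1 Monday, common
1901: Jan 1 Tuesday, common
1902: Jan 1 Wednesday, common
1903: Jan 1 Thursday, common
1904: Jan 1 Friday, leap
1904 matches on both conditions.

1904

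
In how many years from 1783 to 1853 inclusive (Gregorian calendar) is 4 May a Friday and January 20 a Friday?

3

Check each year's weekday for 4 May and January 20:
  1783: Sun/Mon  1784: Tue/Tue  1785: Wed/Thu  1786: Thu/Fri  1787: Fri/Sat  1788: Sun/Sun  1789: Mon/Tue  1790: Tue/Wed  1791: Wed/Thu  1792: Fri/Fri ✓  1793: Sat/Sun  1794: Sun/Mon  1795: Mon/Tue  1796: Wed/Wed  …(43 more)…  1840: Mon/Mon  1841: Tue/Wed  1842: Wed/Thu  1843: Thu/Fri  1844: Sat/Sat  1845: Sun/Mon  1846: Mon/Tue  1847: Tue/Wed  1848: Thu/Thu  1849: Fri/Sat  1850: Sat/Sun  1851: Sun/Mon  1852: Tue/Tue  1853: Wed/Thu
Both conditions hold in: 1792, 1804, 1832 — 3.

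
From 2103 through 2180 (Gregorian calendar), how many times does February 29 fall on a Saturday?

Leap years in 2103–2180: 20 of them.
Feb 29 weekday advances by 5 (mod 7) from one leap year to the next four years later (or differs when a century non-leap intervenes).
Leap-day weekdays: 2104:Fri 2108:Wed 2112:Mon 2116:Sat✓ 2120:Thu 2124:Tue 2128:Sun 2132:Fri 2136:Wed 2140:Mon 2144:Sat✓ 2148:Thu 2152:Tue 2156:Sun 2160:Fri 2164:Wed 2168:Mon 2172:Sat✓ 2176:Thu 2180:Tue
Saturday: 2116, 2144, 2172 → 3.

3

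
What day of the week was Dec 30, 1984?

Sunday

January 1, 1984 is a Sunday.
December 30 is day 365 of the year, i.e. 364 days after Jan 1.
364 mod 7 = 0, so advance 0 weekdays from Sunday: Sunday.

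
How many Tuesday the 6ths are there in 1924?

Check the 6th of each month of 1924: Jan 6: Sun, Feb 6: Wed, Mar 6: Thu, Apr 6: Sun, May 6: Tue, Jun 6: Fri, Jul 6: Sun, Aug 6: Wed, Sep 6: Sat, Oct 6: Mon, Nov 6: Thu, Dec 6: Sat.
Tuesday occurs in May — 1 month.

1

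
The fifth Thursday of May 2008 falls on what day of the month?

29

May 1, 2008 is a Thursday, so the first Thursday is the 1st.
The fifth Thursday is 1 + 28 = 29.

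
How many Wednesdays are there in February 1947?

4

February 1947 has 28 days and begins on Saturday.
The first Wednesday is February 5.
Wednesdays fall on 5, 12, 19, 26 — that's 4.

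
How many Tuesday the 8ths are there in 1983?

Check the 8th of each month of 1983: Jan 8: Sat, Feb 8: Tue, Mar 8: Tue, Apr 8: Fri, May 8: Sun, Jun 8: Wed, Jul 8: Fri, Aug 8: Mon, Sep 8: Thu, Oct 8: Sat, Nov 8: Tue, Dec 8: Thu.
Tuesday occurs in February, March, November — 3 months.

3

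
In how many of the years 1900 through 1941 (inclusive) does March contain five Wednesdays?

March has 31 days; it has five Wednesdays when Wednesday falls among the first (month-length − 28) days — i.e. when March 1 is one of Wednesday/Tuesday/Monday.
March 1 by year: 1900:Thu 1901:Fri 1902:Sat 1903:Sun 1904:Tue✓ 1905:Wed✓ 1906:Thu 1907:Fri 1908:Sun 1909:Mon✓ 1910:Tue✓ 1911:Wed✓ 1912:Fri 1913:Sat 1914:Sun …(12 more)… 1927:Tue✓ 1928:Thu 1929:Fri 1930:Sat 1931:Sun 1932:Tue✓ 1933:Wed✓ 1934:Thu 1935:Fri 1936:Sun 1937:Mon✓ 1938:Tue✓ 1939:Wed✓ 1940:Fri 1941:Sat
Years with five Wednesdays: 1904, 1905, 1909, 1910, 1911, 1915, 1916, 1920, 1921, 1922, 1926, 1927, 1932, 1933, 1937, 1938, 1939 → 17.

17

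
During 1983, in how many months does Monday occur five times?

4

A month of length L has five Mondays iff its first Monday is on day ≤ L−28 (so day 1–3 in a 31-day month, 1–2 in a 30-day month, day 1 in a leap February).
Checking each month of 1983: Jan starts Sat (31d) ✓; Feb starts Tue (28d); Mar starts Tue (31d); Apr starts Fri (30d); May starts Sun (31d) ✓; Jun starts Wed (30d); Jul starts Fri (31d); Aug starts Mon (31d) ✓; Sep starts Thu (30d); Oct starts Sat (31d) ✓; Nov starts Tue (30d); Dec starts Thu (31d).
Five-Monday months: January, May, August, October → 4.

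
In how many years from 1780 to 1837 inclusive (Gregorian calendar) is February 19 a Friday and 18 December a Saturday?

Check each year's weekday for February 19 and 18 December:
  1780: Sat/Mon  1781: Mon/Tue  1782: Tue/Wed  1783: Wed/Thu  1784: Thu/Sat  1785: Sat/Sun  1786: Sun/Mon  1787: Mon/Tue  1788: Tue/Thu  1789: Thu/Fri  1790: Fri/Sat ✓  1791: Sat/Sun  1792: Sun/Tue  1793: Tue/Wed  …(30 more)…  1824: Thu/Sat  1825: Sat/Sun  1826: Sun/Mon  1827: Mon/Tue  1828: Tue/Thu  1829: Thu/Fri  1830: Fri/Sat ✓  1831: Sat/Sun  1832: Sun/Tue  1833: Tue/Wed  1834: Wed/Thu  1835: Thu/Fri  1836: Fri/Sun  1837: Sun/Mon
Both conditions hold in: 1790, 1802, 1813, 1819, 1830 — 5.

5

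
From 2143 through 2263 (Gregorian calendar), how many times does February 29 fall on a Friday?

4

Leap years in 2143–2263: 29 of them.
Feb 29 weekday advances by 5 (mod 7) from one leap year to the next four years later (or differs when a century non-leap intervenes).
Leap-day weekdays: 2144:Sat 2148:Thu 2152:Tue 2156:Sun 2160:Fri✓ 2164:Wed 2168:Mon 2172:Sat 2176:Thu 2180:Tue 2184:Sun 2188:Fri✓ 2192:Wed …(3 more)… 2212:Sat 2216:Thu 2220:Tue 2224:Sun 2228:Fri✓ 2232:Wed 2236:Mon 2240:Sat 2244:Thu 2248:Tue 2252:Sun 2256:Fri✓ 2260:Wed
Friday: 2160, 2188, 2228, 2256 → 4.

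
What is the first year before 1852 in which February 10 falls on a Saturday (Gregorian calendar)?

1849

From one year to the next, a fixed date's weekday advances by 1, or by 2 when a Feb 29 lies between the two dates.
1852: February 10 is Tuesday.
1851: Monday (−1)
1850: Sunday (−1)
1849: Saturday (−1)
February 10 falls on a Saturday in 1849.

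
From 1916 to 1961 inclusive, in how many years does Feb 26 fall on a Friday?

Track Feb 26's weekday year by year (advancing +1, or +2 across a Feb 29):
  1916: Sat  1917: Mon (+2)  1918: Tue (+1)  1919: Wed (+1)  1920: Thu (+1)
  1921: Sat (+2)  1922: Sun (+1)  1923: Mon (+1)  1924: Tue (+1)  1925: Thu (+2)
  1926: Fri (+1) ✓  1927: Sat (+1)  1928: Sun (+1)  1929: Tue (+2)  … (18 more years) …
  1948: Thu (+1)  1949: Sat (+2)  1950: Sun (+1)  1951: Mon (+1)  1952: Tue (+1)
  1953: Thu (+2)  1954: Fri (+1) ✓  1955: Sat (+1)  1956: Sun (+1)  1957: Tue (+2)
  1958: Wed (+1)  1959: Thu (+1)  1960: Fri (+1) ✓  1961: Sun (+2)
Friday years: 1926, 1932, 1937, 1943, 1954, 1960 — 6 in total.

6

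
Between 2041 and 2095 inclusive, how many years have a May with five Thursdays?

23

May has 31 days; it has five Thursdays when Thursday falls among the first (month-length − 28) days — i.e. when May 1 is one of Thursday/Wednesday/Tuesday.
May 1 by year: 2041:Wed✓ 2042:Thu✓ 2043:Fri 2044:Sun 2045:Mon 2046:Tue✓ 2047:Wed✓ 2048:Fri 2049:Sat 2050:Sun 2051:Mon 2052:Wed✓ 2053:Thu✓ 2054:Fri 2055:Sat …(25 more)… 2081:Thu✓ 2082:Fri 2083:Sat 2084:Mon 2085:Tue✓ 2086:Wed✓ 2087:Thu✓ 2088:Sat 2089:Sun 2090:Mon 2091:Tue✓ 2092:Thu✓ 2093:Fri 2094:Sat 2095:Sun
Years with five Thursdays: 2041, 2042, 2046, 2047, 2052, 2053, 2057, 2058, 2059, 2063, 2064, 2068, 2069, 2070, 2074, 2075, 2080, 2081, 2085, 2086, 2087, 2091, 2092 → 23.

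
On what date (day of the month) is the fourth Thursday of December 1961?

28

December 1, 1961 is a Friday, so the first Thursday is the 7th.
The fourth Thursday is 7 + 21 = 28.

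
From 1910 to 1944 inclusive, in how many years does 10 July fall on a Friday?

Track 10 July's weekday year by year (advancing +1, or +2 across a Feb 29):
  1910: Sun  1911: Mon (+1)  1912: Wed (+2)  1913: Thu (+1)  1914: Fri (+1) ✓
  1915: Sat (+1)  1916: Mon (+2)  1917: Tue (+1)  1918: Wed (+1)  1919: Thu (+1)
  1920: Sat (+2)  1921: Sun (+1)  1922: Mon (+1)  1923: Tue (+1)  … (7 more years) …
  1931: Fri (+1) ✓  1932: Sun (+2)  1933: Mon (+1)  1934: Tue (+1)  1935: Wed (+1)
  1936: Fri (+2) ✓  1937: Sat (+1)  1938: Sun (+1)  1939: Mon (+1)  1940: Wed (+2)
  1941: Thu (+1)  1942: Fri (+1) ✓  1943: Sat (+1)  1944: Mon (+2)
Friday years: 1914, 1925, 1931, 1936, 1942 — 5 in total.

5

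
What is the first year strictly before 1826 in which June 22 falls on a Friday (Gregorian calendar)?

From one year to the next, a fixed date's weekday advances by 1, or by 2 when a Feb 29 lies between the two dates.
1826: June 22 is Thursday.
1825: Wednesday (−1)
1824: Tuesday (−1)
1823: Sunday (−2)
1822: Saturday (−1)
1821: Friday (−1)
June 22 falls on a Friday in 1821.

1821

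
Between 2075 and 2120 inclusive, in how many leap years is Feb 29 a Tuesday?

1

Leap years in 2075–2120: 11 of them.
Feb 29 weekday advances by 5 (mod 7) from one leap year to the next four years later (or differs when a century non-leap intervenes).
Leap-day weekdays: 2076:Sat 2080:Thu 2084:Tue✓ 2088:Sun 2092:Fri 2096:Wed 2104:Fri 2108:Wed 2112:Mon 2116:Sat 2120:Thu
Tuesday: 2084 → 1.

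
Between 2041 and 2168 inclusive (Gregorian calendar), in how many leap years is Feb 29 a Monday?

Leap years in 2041–2168: 31 of them.
Feb 29 weekday advances by 5 (mod 7) from one leap year to the next four years later (or differs when a century non-leap intervenes).
Leap-day weekdays: 2044:Mon✓ 2048:Sat 2052:Thu 2056:Tue 2060:Sun 2064:Fri 2068:Wed 2072:Mon✓ 2076:Sat 2080:Thu 2084:Tue 2088:Sun 2092:Fri …(5 more)… 2120:Thu 2124:Tue 2128:Sun 2132:Fri 2136:Wed 2140:Mon✓ 2144:Sat 2148:Thu 2152:Tue 2156:Sun 2160:Fri 2164:Wed 2168:Mon✓
Monday: 2044, 2072, 2112, 2140, 2168 → 5.

5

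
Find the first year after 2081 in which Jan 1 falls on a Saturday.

Jan 1 advances by 2 weekdays after a leap year and by 1 after a common year.
2081: Jan 1 is Wednesday.
2082: Thursday
2083: Friday
2084: Saturday (leap)
2084 begins on a Saturday

2084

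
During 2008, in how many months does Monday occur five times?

4

A month of length L has five Mondays iff its first Monday is on day ≤ L−28 (so day 1–3 in a 31-day month, 1–2 in a 30-day month, day 1 in a leap February).
Checking each month of 2008: Jan starts Tue (31d); Feb starts Fri (29d); Mar starts Sat (31d) ✓; Apr starts Tue (30d); May starts Thu (31d); Jun starts Sun (30d) ✓; Jul starts Tue (31d); Aug starts Fri (31d); Sep starts Mon (30d) ✓; Oct starts Wed (31d); Nov starts Sat (30d); Dec starts Mon (31d) ✓.
Five-Monday months: March, June, September, December → 4.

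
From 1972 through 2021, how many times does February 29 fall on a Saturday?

2

Leap years in 1972–2021: 13 of them.
Feb 29 weekday advances by 5 (mod 7) from one leap year to the next four years later (or differs when a century non-leap intervenes).
Leap-day weekdays: 1972:Tue 1976:Sun 1980:Fri 1984:Wed 1988:Mon 1992:Sat✓ 1996:Thu 2000:Tue 2004:Sun 2008:Fri 2012:Wed 2016:Mon 2020:Sat✓
Saturday: 1992, 2020 → 2.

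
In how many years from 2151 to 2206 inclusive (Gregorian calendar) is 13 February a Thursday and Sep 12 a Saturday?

1

Check each year's weekday for 13 February and Sep 12:
  2151: Sat/Sun  2152: Sun/Tue  2153: Tue/Wed  2154: Wed/Thu  2155: Thu/Fri  2156: Fri/Sun  2157: Sun/Mon  2158: Mon/Tue  2159: Tue/Wed  2160: Wed/Fri  2161: Fri/Sat  2162: Sat/Sun  2163: Sun/Mon  2164: Mon/Wed  …(28 more)…  2193: Wed/Thu  2194: Thu/Fri  2195: Fri/Sat  2196: Sat/Mon  2197: Mon/Tue  2198: Tue/Wed  2199: Wed/Thu  2200: Thu/Fri  2201: Fri/Sat  2202: Sat/Sun  2203: Sun/Mon  2204: Mon/Wed  2205: Wed/Thu  2206: Thu/Fri
Both conditions hold in: 2172 — 1.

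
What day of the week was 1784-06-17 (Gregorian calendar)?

Thursday

January 1, 1784 is a Thursday.
June 17 is day 169 of the year, i.e. 168 days after Jan 1.
168 mod 7 = 0, so advance 0 weekdays from Thursday: Thursday.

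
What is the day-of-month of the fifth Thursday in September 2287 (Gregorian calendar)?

29

September 1, 2287 is a Thursday, so the first Thursday is the 1st.
The fifth Thursday is 1 + 28 = 29.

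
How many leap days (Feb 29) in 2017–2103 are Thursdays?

Leap years in 2017–2103: 20 of them.
Feb 29 weekday advances by 5 (mod 7) from one leap year to the next four years later (or differs when a century non-leap intervenes).
Leap-day weekdays: 2020:Sat 2024:Thu✓ 2028:Tue 2032:Sun 2036:Fri 2040:Wed 2044:Mon 2048:Sat 2052:Thu✓ 2056:Tue 2060:Sun 2064:Fri 2068:Wed 2072:Mon 2076:Sat 2080:Thu✓ 2084:Tue 2088:Sun 2092:Fri 2096:Wed
Thursday: 2024, 2052, 2080 → 3.

3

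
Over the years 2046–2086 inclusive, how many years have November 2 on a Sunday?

Track November 2's weekday year by year (advancing +1, or +2 across a Feb 29):
  2046: Fri  2047: Sat (+1)  2048: Mon (+2)  2049: Tue (+1)  2050: Wed (+1)
  2051: Thu (+1)  2052: Sat (+2)  2053: Sun (+1) ✓  2054: Mon (+1)  2055: Tue (+1)
  2056: Thu (+2)  2057: Fri (+1)  2058: Sat (+1)  2059: Sun (+1) ✓  … (13 more years) …
  2073: Thu (+1)  2074: Fri (+1)  2075: Sat (+1)  2076: Mon (+2)  2077: Tue (+1)
  2078: Wed (+1)  2079: Thu (+1)  2080: Sat (+2)  2081: Sun (+1) ✓  2082: Mon (+1)
  2083: Tue (+1)  2084: Thu (+2)  2085: Fri (+1)  2086: Sat (+1)
Sunday years: 2053, 2059, 2064, 2070, 2081 — 5 in total.

5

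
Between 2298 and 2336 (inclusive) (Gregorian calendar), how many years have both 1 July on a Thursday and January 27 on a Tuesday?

Check each year's weekday for 1 July and January 27:
  2298: Fri/Thu  2299: Sat/Fri  2300: Sun/Sat  2301: Mon/Sun  2302: Tue/Mon  2303: Wed/Tue  2304: Fri/Wed  2305: Sat/Fri  2306: Sun/Sat  2307: Mon/Sun  2308: Wed/Mon  2309: Thu/Wed  2310: Fri/Thu  2311: Sat/Fri  …(11 more)…  2323: Sun/Sat  2324: Tue/Sun  2325: Wed/Tue  2326: Thu/Wed  2327: Fri/Thu  2328: Sun/Fri  2329: Mon/Sun  2330: Tue/Mon  2331: Wed/Tue  2332: Fri/Wed  2333: Sat/Fri  2334: Sun/Sat  2335: Mon/Sun  2336: Wed/Mon
Both conditions hold in: 2320 — 1.

1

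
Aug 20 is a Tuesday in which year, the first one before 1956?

1946

From one year to the next, a fixed date's weekday advances by 1, or by 2 when a Feb 29 lies between the two dates.
1956: August 20 is Monday.
1955: Saturday (−2)
1954: Friday (−1)
1953: Thursday (−1)
1952: Wednesday (−1)
1951: Monday (−2)
1950: Sunday (−1)
1949: Saturday (−1)
1948: Friday (−1)
1947: Wednesday (−2)
1946: Tuesday (−1)
Aug 20 falls on a Tuesday in 1946.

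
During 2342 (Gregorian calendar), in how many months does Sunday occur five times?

4

A month of length L has five Sundays iff its first Sunday is on day ≤ L−28 (so day 1–3 in a 31-day month, 1–2 in a 30-day month, day 1 in a leap February).
Checking each month of 2342: Jan starts Thu (31d); Feb starts Sun (28d); Mar starts Sun (31d) ✓; Apr starts Wed (30d); May starts Fri (31d) ✓; Jun starts Mon (30d); Jul starts Wed (31d); Aug starts Sat (31d) ✓; Sep starts Tue (30d); Oct starts Thu (31d); Nov starts Sun (30d) ✓; Dec starts Tue (31d).
Five-Sunday months: March, May, August, November → 4.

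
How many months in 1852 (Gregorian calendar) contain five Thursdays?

A month of length L has five Thursdays iff its first Thursday is on day ≤ L−28 (so day 1–3 in a 31-day month, 1–2 in a 30-day month, day 1 in a leap February).
Checking each month of 1852: Jan starts Thu (31d) ✓; Feb starts Sun (29d); Mar starts Mon (31d); Apr starts Thu (30d) ✓; May starts Sat (31d); Jun starts Tue (30d); Jul starts Thu (31d) ✓; Aug starts Sun (31d); Sep starts Wed (30d) ✓; Oct starts Fri (31d); Nov starts Mon (30d); Dec starts Wed (31d) ✓.
Five-Thursday months: January, April, July, September, December → 5.

5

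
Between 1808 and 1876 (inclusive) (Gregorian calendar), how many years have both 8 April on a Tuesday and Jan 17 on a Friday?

7

Check each year's weekday for 8 April and Jan 17:
  1808: Fri/Sun  1809: Sat/Tue  1810: Sun/Wed  1811: Mon/Thu  1812: Wed/Fri  1813: Thu/Sun  1814: Fri/Mon  1815: Sat/Tue  1816: Mon/Wed  1817: Tue/Fri ✓  1818: Wed/Sat  1819: Thu/Sun  1820: Sat/Mon  1821: Sun/Wed  …(41 more)…  1863: Wed/Sat  1864: Fri/Sun  1865: Sat/Tue  1866: Sun/Wed  1867: Mon/Thu  1868: Wed/Fri  1869: Thu/Sun  1870: Fri/Mon  1871: Sat/Tue  1872: Mon/Wed  1873: Tue/Fri ✓  1874: Wed/Sat  1875: Thu/Sun  1876: Sat/Mon
Both conditions hold in: 1817, 1823, 1834, 1845, 1851, 1862, 1873 — 7.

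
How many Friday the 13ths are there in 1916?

1

Check the 13th of each month of 1916: Jan 13: Thu, Feb 13: Sun, Mar 13: Mon, Apr 13: Thu, May 13: Sat, Jun 13: Tue, Jul 13: Thu, Aug 13: Sun, Sep 13: Wed, Oct 13: Fri, Nov 13: Mon, Dec 13: Wed.
Friday occurs in October — 1 month.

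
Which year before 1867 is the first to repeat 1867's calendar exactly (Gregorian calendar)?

Two years share a calendar iff Jan 1 falls on the same weekday and both are leap or both are common. 1867: Jan 1 is Tuesday, common year.
1866: Jan 1 Monday, common
1865: Jan 1 Sunday, common
1864: Jan 1 Friday, leap
1863: Jan 1 Thursday, common
1862: Jan 1 Wednesday, common
1861: Jan 1 Tuesday, common
1861 matches on both conditions.

1861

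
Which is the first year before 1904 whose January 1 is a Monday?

1900

Jan 1 advances by 2 weekdays after a leap year and by 1 after a common year.
1904: Jan 1 is Friday (leap).
1903: Thursday
1902: Wednesday
1901: Tuesday
1900: Monday
1900 begins on a Monday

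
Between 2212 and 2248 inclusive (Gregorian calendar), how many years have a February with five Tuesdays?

2

February has 28 days (29 in leap years); it has five Tuesdays when Tuesday falls among the first (month-length − 28) days — i.e. when February 1 is Tuesday in a leap year (never in a common year).
February 1 by year: 2212:Sat 2213:Mon 2214:Tue 2215:Wed 2216:Thu 2217:Sat 2218:Sun 2219:Mon 2220:Tue✓ 2221:Thu 2222:Fri 2223:Sat 2224:Sun 2225:Tue 2226:Wed …(7 more)… 2234:Sat 2235:Sun 2236:Mon 2237:Wed 2238:Thu 2239:Fri 2240:Sat 2241:Mon 2242:Tue 2243:Wed 2244:Thu 2245:Sat 2246:Sun 2247:Mon 2248:Tue✓
Years with five Tuesdays: 2220, 2248 → 2.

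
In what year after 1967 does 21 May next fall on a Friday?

From one year to the next, a fixed date's weekday advances by 1, or by 2 when a Feb 29 lies between the two dates.
1967: May 21 is Sunday.
1968: Tuesday (+2)
1969: Wednesday (+1)
1970: Thursday (+1)
1971: Friday (+1)
21 May falls on a Friday in 1971.

1971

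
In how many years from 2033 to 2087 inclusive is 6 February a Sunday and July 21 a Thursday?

6

Check each year's weekday for 6 February and July 21:
  2033: Sun/Thu ✓  2034: Mon/Fri  2035: Tue/Sat  2036: Wed/Mon  2037: Fri/Tue  2038: Sat/Wed  2039: Sun/Thu ✓  2040: Mon/Sat  2041: Wed/Sun  2042: Thu/Mon  2043: Fri/Tue  2044: Sat/Thu  2045: Mon/Fri  2046: Tue/Sat  …(27 more)…  2074: Tue/Sat  2075: Wed/Sun  2076: Thu/Tue  2077: Sat/Wed  2078: Sun/Thu ✓  2079: Mon/Fri  2080: Tue/Sun  2081: Thu/Mon  2082: Fri/Tue  2083: Sat/Wed  2084: Sun/Fri  2085: Tue/Sat  2086: Wed/Sun  2087: Thu/Mon
Both conditions hold in: 2033, 2039, 2050, 2061, 2067, 2078 — 6.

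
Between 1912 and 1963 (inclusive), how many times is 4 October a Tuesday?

Track 4 October's weekday year by year (advancing +1, or +2 across a Feb 29):
  1912: Fri  1913: Sat (+1)  1914: Sun (+1)  1915: Mon (+1)  1916: Wed (+2)
  1917: Thu (+1)  1918: Fri (+1)  1919: Sat (+1)  1920: Mon (+2)  1921: Tue (+1) ✓
  1922: Wed (+1)  1923: Thu (+1)  1924: Sat (+2)  1925: Sun (+1)  … (24 more years) …
  1950: Wed (+1)  1951: Thu (+1)  1952: Sat (+2)  1953: Sun (+1)  1954: Mon (+1)
  1955: Tue (+1) ✓  1956: Thu (+2)  1957: Fri (+1)  1958: Sat (+1)  1959: Sun (+1)
  1960: Tue (+2) ✓  1961: Wed (+1)  1962: Thu (+1)  1963: Fri (+1)
Tuesday years: 1921, 1927, 1932, 1938, 1949, 1955, 1960 — 7 in total.

7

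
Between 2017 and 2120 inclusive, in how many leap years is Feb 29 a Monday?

Leap years in 2017–2120: 25 of them.
Feb 29 weekday advances by 5 (mod 7) from one leap year to the next four years later (or differs when a century non-leap intervenes).
Leap-day weekdays: 2020:Sat 2024:Thu 2028:Tue 2032:Sun 2036:Fri 2040:Wed 2044:Mon✓ 2048:Sat 2052:Thu 2056:Tue 2060:Sun 2064:Fri 2068:Wed 2072:Mon✓ 2076:Sat 2080:Thu 2084:Tue 2088:Sun 2092:Fri 2096:Wed 2104:Fri 2108:Wed 2112:Mon✓ 2116:Sat 2120:Thu
Monday: 2044, 2072, 2112 → 3.

3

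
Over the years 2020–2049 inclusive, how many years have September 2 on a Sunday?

4

Track September 2's weekday year by year (advancing +1, or +2 across a Feb 29):
  2020: Wed  2021: Thu (+1)  2022: Fri (+1)  2023: Sat (+1)  2024: Mon (+2)
  2025: Tue (+1)  2026: Wed (+1)  2027: Thu (+1)  2028: Sat (+2)  2029: Sun (+1) ✓
  2030: Mon (+1)  2031: Tue (+1)  2032: Thu (+2)  2033: Fri (+1)  2034: Sat (+1)
  2035: Sun (+1) ✓  2036: Tue (+2)  2037: Wed (+1)  2038: Thu (+1)  2039: Fri (+1)
  2040: Sun (+2) ✓  2041: Mon (+1)  2042: Tue (+1)  2043: Wed (+1)  2044: Fri (+2)
  2045: Sat (+1)  2046: Sun (+1) ✓  2047: Mon (+1)  2048: Wed (+2)  2049: Thu (+1)
Sunday years: 2029, 2035, 2040, 2046 — 4 in total.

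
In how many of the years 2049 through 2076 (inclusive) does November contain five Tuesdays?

November has 30 days; it has five Tuesdays when Tuesday falls among the first (month-length − 28) days — i.e. when November 1 is one of Tuesday/Monday.
November 1 by year: 2049:Mon✓ 2050:Tue✓ 2051:Wed 2052:Fri 2053:Sat 2054:Sun 2055:Mon✓ 2056:Wed 2057:Thu 2058:Fri 2059:Sat 2060:Mon✓ 2061:Tue✓ 2062:Wed 2063:Thu 2064:Sat 2065:Sun 2066:Mon✓ 2067:Tue✓ 2068:Thu 2069:Fri 2070:Sat 2071:Sun 2072:Tue✓ 2073:Wed 2074:Thu 2075:Fri 2076:Sun
Years with five Tuesdays: 2049, 2050, 2055, 2060, 2061, 2066, 2067, 2072 → 8.

8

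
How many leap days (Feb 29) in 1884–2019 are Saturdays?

5

Leap years in 1884–2019: 33 of them.
Feb 29 weekday advances by 5 (mod 7) from one leap year to the next four years later (or differs when a century non-leap intervenes).
Leap-day weekdays: 1884:Fri 1888:Wed 1892:Mon 1896:Sat✓ 1904:Mon 1908:Sat✓ 1912:Thu 1916:Tue 1920:Sun 1924:Fri 1928:Wed 1932:Mon 1936:Sat✓ …(7 more)… 1968:Thu 1972:Tue 1976:Sun 1980:Fri 1984:Wed 1988:Mon 1992:Sat✓ 1996:Thu 2000:Tue 2004:Sun 2008:Fri 2012:Wed 2016:Mon
Saturday: 1896, 1908, 1936, 1964, 1992 → 5.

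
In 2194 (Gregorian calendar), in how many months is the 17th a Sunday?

1

Check the 17th of each month of 2194: Jan 17: Fri, Feb 17: Mon, Mar 17: Mon, Apr 17: Thu, May 17: Sat, Jun 17: Tue, Jul 17: Thu, Aug 17: Sun, Sep 17: Wed, Oct 17: Fri, Nov 17: Mon, Dec 17: Wed.
Sunday occurs in August — 1 month.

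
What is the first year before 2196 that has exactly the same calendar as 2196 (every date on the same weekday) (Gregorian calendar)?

Two years share a calendar iff Jan 1 falls on the same weekday and both are leap or both are common. 2196: Jan 1 is Friday, leap year.
2195: Jan 1 Thursday, common
2194: Jan 1 Wednesday, common
2193: Jan 1 Tuesday, common
2192: Jan 1 Sunday, leap
2191: Jan 1 Saturday, common
2190: Jan 1 Friday, common
2189: Jan 1 Thursday, common
2188: Jan 1 Tuesday, leap
2187: Jan 1 Monday, common
2186: Jan 1 Sunday, common
2185: Jan 1 Saturday, common
2184: Jan 1 Thursday, leap
2183: Jan 1 Wednesday, common
2182: Jan 1 Tuesday, common
2181: Jan 1 Monday, common
2180: Jan 1 Saturday, leap
2179: Jan 1 Friday, common
2178: Jan 1 Thursday, common
2177: Jan 1 Wednesday, common
2176: Jan 1 Monday, leap
2175: Jan 1 Sunday, common
2174: Jan 1 Saturday, common
2173: Jan 1 Friday, common
2172: Jan 1 Wednesday, leap
2171: Jan 1 Tuesday, common
2170: Jan 1 Monday, common
2169: Jan 1 Sunday, common
2168: Jan 1 Friday, leap
2168 matches on both conditions.

2168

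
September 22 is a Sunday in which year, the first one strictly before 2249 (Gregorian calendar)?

2244

From one year to the next, a fixed date's weekday advances by 1, or by 2 when a Feb 29 lies between the two dates.
2249: September 22 is Saturday.
2248: Friday (−1)
2247: Wednesday (−2)
2246: Tuesday (−1)
2245: Monday (−1)
2244: Sunday (−1)
September 22 falls on a Sunday in 2244.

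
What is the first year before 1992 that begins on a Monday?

Jan 1 advances by 2 weekdays after a leap year and by 1 after a common year.
1992: Jan 1 is Wednesday (leap).
1991: Tuesday
1990: Monday
1990 begins on a Monday

1990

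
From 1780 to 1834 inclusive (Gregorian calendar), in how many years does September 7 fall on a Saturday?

8

Track September 7's weekday year by year (advancing +1, or +2 across a Feb 29):
  1780: Thu  1781: Fri (+1)  1782: Sat (+1) ✓  1783: Sun (+1)  1784: Tue (+2)
  1785: Wed (+1)  1786: Thu (+1)  1787: Fri (+1)  1788: Sun (+2)  1789: Mon (+1)
  1790: Tue (+1)  1791: Wed (+1)  1792: Fri (+2)  1793: Sat (+1) ✓  … (27 more years) …
  1821: Fri (+1)  1822: Sat (+1) ✓  1823: Sun (+1)  1824: Tue (+2)  1825: Wed (+1)
  1826: Thu (+1)  1827: Fri (+1)  1828: Sun (+2)  1829: Mon (+1)  1830: Tue (+1)
  1831: Wed (+1)  1832: Fri (+2)  1833: Sat (+1) ✓  1834: Sun (+1)
Saturday years: 1782, 1793, 1799, 1805, 1811, 1816, 1822, 1833 — 8 in total.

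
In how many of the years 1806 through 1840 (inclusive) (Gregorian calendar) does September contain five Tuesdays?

11

September has 30 days; it has five Tuesdays when Tuesday falls among the first (month-length − 28) days — i.e. when September 1 is one of Tuesday/Monday.
September 1 by year: 1806:Mon✓ 1807:Tue✓ 1808:Thu 1809:Fri 1810:Sat 1811:Sun 1812:Tue✓ 1813:Wed 1814:Thu 1815:Fri 1816:Sun 1817:Mon✓ 1818:Tue✓ 1819:Wed 1820:Fri …(5 more)… 1826:Fri 1827:Sat 1828:Mon✓ 1829:Tue✓ 1830:Wed 1831:Thu 1832:Sat 1833:Sun 1834:Mon✓ 1835:Tue✓ 1836:Thu 1837:Fri 1838:Sat 1839:Sun 1840:Tue✓
Years with five Tuesdays: 1806, 1807, 1812, 1817, 1818, 1823, 1828, 1829, 1834, 1835, 1840 → 11.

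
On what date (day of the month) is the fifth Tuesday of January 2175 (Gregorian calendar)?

January 1, 2175 is a Sunday, so the first Tuesday is the 3rd.
The fifth Tuesday is 3 + 28 = 31.

31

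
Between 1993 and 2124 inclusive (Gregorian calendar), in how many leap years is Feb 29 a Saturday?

Leap years in 1993–2124: 32 of them.
Feb 29 weekday advances by 5 (mod 7) from one leap year to the next four years later (or differs when a century non-leap intervenes).
Leap-day weekdays: 1996:Thu 2000:Tue 2004:Sun 2008:Fri 2012:Wed 2016:Mon 2020:Sat✓ 2024:Thu 2028:Tue 2032:Sun 2036:Fri 2040:Wed 2044:Mon …(6 more)… 2072:Mon 2076:Sat✓ 2080:Thu 2084:Tue 2088:Sun 2092:Fri 2096:Wed 2104:Fri 2108:Wed 2112:Mon 2116:Sat✓ 2120:Thu 2124:Tue
Saturday: 2020, 2048, 2076, 2116 → 4.

4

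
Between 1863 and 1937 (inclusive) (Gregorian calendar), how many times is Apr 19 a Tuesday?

Track Apr 19's weekday year by year (advancing +1, or +2 across a Feb 29):
  1863: Sun  1864: Tue (+2) ✓  1865: Wed (+1)  1866: Thu (+1)  1867: Fri (+1)
  1868: Sun (+2)  1869: Mon (+1)  1870: Tue (+1) ✓  1871: Wed (+1)  1872: Fri (+2)
  1873: Sat (+1)  1874: Sun (+1)  1875: Mon (+1)  1876: Wed (+2)  … (47 more years) …
  1924: Sat (+2)  1925: Sun (+1)  1926: Mon (+1)  1927: Tue (+1) ✓  1928: Thu (+2)
  1929: Fri (+1)  1930: Sat (+1)  1931: Sun (+1)  1932: Tue (+2) ✓  1933: Wed (+1)
  1934: Thu (+1)  1935: Fri (+1)  1936: Sun (+2)  1937: Mon (+1)
Tuesday years: 1864, 1870, 1881, 1887, 1892, 1898, 1904, 1910, 1921, 1927, 1932 — 11 in total.

11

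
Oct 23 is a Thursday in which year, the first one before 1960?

From one year to the next, a fixed date's weekday advances by 1, or by 2 when a Feb 29 lies between the two dates.
1960: October 23 is Sunday.
1959: Friday (−2)
1958: Thursday (−1)
Oct 23 falls on a Thursday in 1958.

1958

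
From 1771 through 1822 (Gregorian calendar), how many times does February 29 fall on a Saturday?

Leap years in 1771–1822: 12 of them.
Feb 29 weekday advances by 5 (mod 7) from one leap year to the next four years later (or differs when a century non-leap intervenes).
Leap-day weekdays: 1772:Sat✓ 1776:Thu 1780:Tue 1784:Sun 1788:Fri 1792:Wed 1796:Mon 1804:Wed 1808:Mon 1812:Sat✓ 1816:Thu 1820:Tue
Saturday: 1772, 1812 → 2.

2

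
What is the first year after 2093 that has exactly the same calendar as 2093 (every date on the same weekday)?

Two years share a calendar iff Jan 1 falls on the same weekday and both are leap or both are common. 2093: Jan 1 is Thursday, common year.
2094: Jan 1 Friday, common
2095: Jan 1 Saturday, common
2096: Jan 1 Sunday, leap
2097: Jan 1 Tuesday, common
2098: Jan 1 Wednesday, common
2099: Jan 1 Thursday, common
2099 matches on both conditions.

2099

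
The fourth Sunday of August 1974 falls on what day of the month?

25

August 1, 1974 is a Thursday, so the first Sunday is the 4th.
The fourth Sunday is 4 + 21 = 25.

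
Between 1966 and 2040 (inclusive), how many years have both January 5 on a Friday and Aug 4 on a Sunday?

Check each year's weekday for January 5 and Aug 4:
  1966: Wed/Thu  1967: Thu/Fri  1968: Fri/Sun ✓  1969: Sun/Mon  1970: Mon/Tue  1971: Tue/Wed  1972: Wed/Fri  1973: Fri/Sat  1974: Sat/Sun  1975: Sun/Mon  1976: Mon/Wed  1977: Wed/Thu  1978: Thu/Fri  1979: Fri/Sat  …(47 more)…  2027: Tue/Wed  2028: Wed/Fri  2029: Fri/Sat  2030: Sat/Sun  2031: Sun/Mon  2032: Mon/Wed  2033: Wed/Thu  2034: Thu/Fri  2035: Fri/Sat  2036: Sat/Mon  2037: Mon/Tue  2038: Tue/Wed  2039: Wed/Thu  2040: Thu/Sat
Both conditions hold in: 1968, 1996, 2024 — 3.

3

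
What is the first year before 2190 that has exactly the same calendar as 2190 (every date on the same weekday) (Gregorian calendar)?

2179

Two years share a calendar iff Jan 1 falls on the same weekday and both are leap or both are common. 2190: Jan 1 is Friday, common year.
2189: Jan 1 Thursday, common
2188: Jan 1 Tuesday, leap
2187: Jan 1 Monday, common
2186: Jan 1 Sunday, common
2185: Jan 1 Saturday, common
2184: Jan 1 Thursday, leap
2183: Jan 1 Wednesday, common
2182: Jan 1 Tuesday, common
2181: Jan 1 Monday, common
2180: Jan 1 Saturday, leap
2179: Jan 1 Friday, common
2179 matches on both conditions.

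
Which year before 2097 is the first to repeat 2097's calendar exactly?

Two years share a calendar iff Jan 1 falls on the same weekday and both are leap or both are common. 2097: Jan 1 is Tuesday, common year.
2096: Jan 1 Sunday, leap
2095: Jan 1 Saturday, common
2094: Jan 1 Friday, common
2093: Jan 1 Thursday, common
2092: Jan 1 Tuesday, leap
2091: Jan 1 Monday, common
2090: Jan 1 Sunday, common
2089: Jan 1 Saturday, common
2088: Jan 1 Thursday, leap
2087: Jan 1 Wednesday, common
2086: Jan 1 Tuesday, common
2086 matches on both conditions.

2086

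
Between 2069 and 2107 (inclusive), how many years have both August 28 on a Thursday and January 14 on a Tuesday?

Check each year's weekday for August 28 and January 14:
  2069: Wed/Mon  2070: Thu/Tue ✓  2071: Fri/Wed  2072: Sun/Thu  2073: Mon/Sat  2074: Tue/Sun  2075: Wed/Mon  2076: Fri/Tue  2077: Sat/Thu  2078: Sun/Fri  2079: Mon/Sat  2080: Wed/Sun  2081: Thu/Tue ✓  2082: Fri/Wed  …(11 more)…  2094: Sat/Thu  2095: Sun/Fri  2096: Tue/Sat  2097: Wed/Mon  2098: Thu/Tue ✓  2099: Fri/Wed  2100: Sat/Thu  2101: Sun/Fri  2102: Mon/Sat  2103: Tue/Sun  2104: Thu/Mon  2105: Fri/Wed  2106: Sat/Thu  2107: Sun/Fri
Both conditions hold in: 2070, 2081, 2087, 2098 — 4.

4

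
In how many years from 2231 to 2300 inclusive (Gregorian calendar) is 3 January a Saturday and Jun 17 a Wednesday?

7

Check each year's weekday for 3 January and Jun 17:
  2231: Mon/Fri  2232: Tue/Sun  2233: Thu/Mon  2234: Fri/Tue  2235: Sat/Wed ✓  2236: Sun/Fri  2237: Tue/Sat  2238: Wed/Sun  2239: Thu/Mon  2240: Fri/Wed  2241: Sun/Thu  2242: Mon/Fri  2243: Tue/Sat  2244: Wed/Mon  …(42 more)…  2287: Mon/Fri  2288: Tue/Sun  2289: Thu/Mon  2290: Fri/Tue  2291: Sat/Wed ✓  2292: Sun/Fri  2293: Tue/Sat  2294: Wed/Sun  2295: Thu/Mon  2296: Fri/Wed  2297: Sun/Thu  2298: Mon/Fri  2299: Tue/Sat  2300: Wed/Sun
Both conditions hold in: 2235, 2246, 2257, 2263, 2274, 2285, 2291 — 7.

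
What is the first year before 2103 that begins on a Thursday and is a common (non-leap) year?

2099

Jan 1 advances by 2 weekdays after a leap year and by 1 after a common year.
2103: Jan 1 is Monday.
2102: Sunday
2101: Saturday
2100: Friday
2099: Thursday
2099 begins on a Thursday and is a common year.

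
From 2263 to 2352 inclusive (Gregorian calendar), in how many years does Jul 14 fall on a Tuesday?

13

Track Jul 14's weekday year by year (advancing +1, or +2 across a Feb 29):
  2263: Tue ✓  2264: Thu (+2)  2265: Fri (+1)  2266: Sat (+1)  2267: Sun (+1)
  2268: Tue (+2) ✓  2269: Wed (+1)  2270: Thu (+1)  2271: Fri (+1)  2272: Sun (+2)
  2273: Mon (+1)  2274: Tue (+1) ✓  2275: Wed (+1)  2276: Fri (+2)  … (62 more years) …
  2339: Fri (+1)  2340: Sun (+2)  2341: Mon (+1)  2342: Tue (+1) ✓  2343: Wed (+1)
  2344: Fri (+2)  2345: Sat (+1)  2346: Sun (+1)  2347: Mon (+1)  2348: Wed (+2)
  2349: Thu (+1)  2350: Fri (+1)  2351: Sat (+1)  2352: Mon (+2)
Tuesday years: 2263, 2268, 2274, 2285, 2291, 2296, 2303, 2308, 2314, 2325, 2331, 2336, 2342 — 13 in total.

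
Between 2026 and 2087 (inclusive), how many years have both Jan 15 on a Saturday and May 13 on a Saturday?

Check each year's weekday for Jan 15 and May 13:
  2026: Thu/Wed  2027: Fri/Thu  2028: Sat/Sat ✓  2029: Mon/Sun  2030: Tue/Mon  2031: Wed/Tue  2032: Thu/Thu  2033: Sat/Fri  2034: Sun/Sat  2035: Mon/Sun  2036: Tue/Tue  2037: Thu/Wed  2038: Fri/Thu  2039: Sat/Fri  …(34 more)…  2074: Mon/Sun  2075: Tue/Mon  2076: Wed/Wed  2077: Fri/Thu  2078: Sat/Fri  2079: Sun/Sat  2080: Mon/Mon  2081: Wed/Tue  2082: Thu/Wed  2083: Fri/Thu  2084: Sat/Sat ✓  2085: Mon/Sun  2086: Tue/Mon  2087: Wed/Tue
Both conditions hold in: 2028, 2056, 2084 — 3.

3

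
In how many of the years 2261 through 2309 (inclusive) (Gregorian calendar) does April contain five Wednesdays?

14

April has 30 days; it has five Wednesdays when Wednesday falls among the first (month-length − 28) days — i.e. when April 1 is one of Wednesday/Tuesday.
April 1 by year: 2261:Mon 2262:Tue✓ 2263:Wed✓ 2264:Fri 2265:Sat 2266:Sun 2267:Mon 2268:Wed✓ 2269:Thu 2270:Fri 2271:Sat 2272:Mon 2273:Tue✓ 2274:Wed✓ 2275:Thu …(19 more)… 2295:Mon 2296:Wed✓ 2297:Thu 2298:Fri 2299:Sat 2300:Sun 2301:Mon 2302:Tue✓ 2303:Wed✓ 2304:Fri 2305:Sat 2306:Sun 2307:Mon 2308:Wed✓ 2309:Thu
Years with five Wednesdays: 2262, 2263, 2268, 2273, 2274, 2279, 2284, 2285, 2290, 2291, 2296, 2302, 2303, 2308 → 14.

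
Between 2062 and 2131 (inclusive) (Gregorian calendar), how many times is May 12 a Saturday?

Track May 12's weekday year by year (advancing +1, or +2 across a Feb 29):
  2062: Fri  2063: Sat (+1) ✓  2064: Mon (+2)  2065: Tue (+1)  2066: Wed (+1)
  2067: Thu (+1)  2068: Sat (+2) ✓  2069: Sun (+1)  2070: Mon (+1)  2071: Tue (+1)
  2072: Thu (+2)  2073: Fri (+1)  2074: Sat (+1) ✓  2075: Sun (+1)  … (42 more years) …
  2118: Thu (+1)  2119: Fri (+1)  2120: Sun (+2)  2121: Mon (+1)  2122: Tue (+1)
  2123: Wed (+1)  2124: Fri (+2)  2125: Sat (+1) ✓  2126: Sun (+1)  2127: Mon (+1)
  2128: Wed (+2)  2129: Thu (+1)  2130: Fri (+1)  2131: Sat (+1) ✓
Saturday years: 2063, 2068, 2074, 2085, 2091, 2096, 2103, 2108, 2114, 2125, 2131 — 11 in total.

11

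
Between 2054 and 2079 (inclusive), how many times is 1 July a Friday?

Track 1 July's weekday year by year (advancing +1, or +2 across a Feb 29):
  2054: Wed  2055: Thu (+1)  2056: Sat (+2)  2057: Sun (+1)  2058: Mon (+1)
  2059: Tue (+1)  2060: Thu (+2)  2061: Fri (+1) ✓  2062: Sat (+1)  2063: Sun (+1)
  2064: Tue (+2)  2065: Wed (+1)  2066: Thu (+1)  2067: Fri (+1) ✓  2068: Sun (+2)
  2069: Mon (+1)  2070: Tue (+1)  2071: Wed (+1)  2072: Fri (+2) ✓  2073: Sat (+1)
  2074: Sun (+1)  2075: Mon (+1)  2076: Wed (+2)  2077: Thu (+1)  2078: Fri (+1) ✓
  2079: Sat (+1)
Friday years: 2061, 2067, 2072, 2078 — 4 in total.

4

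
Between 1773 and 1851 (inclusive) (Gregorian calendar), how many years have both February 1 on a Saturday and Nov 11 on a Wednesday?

Check each year's weekday for February 1 and Nov 11:
  1773: Mon/Thu  1774: Tue/Fri  1775: Wed/Sat  1776: Thu/Mon  1777: Sat/Tue  1778: Sun/Wed  1779: Mon/Thu  1780: Tue/Sat  1781: Thu/Sun  1782: Fri/Mon  1783: Sat/Tue  1784: Sun/Thu  1785: Tue/Fri  1786: Wed/Sat  …(51 more)…  1838: Thu/Sun  1839: Fri/Mon  1840: Sat/Wed ✓  1841: Mon/Thu  1842: Tue/Fri  1843: Wed/Sat  1844: Thu/Mon  1845: Sat/Tue  1846: Sun/Wed  1847: Mon/Thu  1848: Tue/Sat  1849: Thu/Sun  1850: Fri/Mon  1851: Sat/Tue
Both conditions hold in: 1812, 1840 — 2.

2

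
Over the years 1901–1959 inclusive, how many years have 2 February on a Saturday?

Track 2 February's weekday year by year (advancing +1, or +2 across a Feb 29):
  1901: Sat ✓  1902: Sun (+1)  1903: Mon (+1)  1904: Tue (+1)  1905: Thu (+2)
  1906: Fri (+1)  1907: Sat (+1) ✓  1908: Sun (+1)  1909: Tue (+2)  1910: Wed (+1)
  1911: Thu (+1)  1912: Fri (+1)  1913: Sun (+2)  1914: Mon (+1)  … (31 more years) …
  1946: Sat (+1) ✓  1947: Sun (+1)  1948: Mon (+1)  1949: Wed (+2)  1950: Thu (+1)
  1951: Fri (+1)  1952: Sat (+1) ✓  1953: Mon (+2)  1954: Tue (+1)  1955: Wed (+1)
  1956: Thu (+1)  1957: Sat (+2) ✓  1958: Sun (+1)  1959: Mon (+1)
Saturday years: 1901, 1907, 1918, 1924, 1929, 1935, 1946, 1952, 1957 — 9 in total.

9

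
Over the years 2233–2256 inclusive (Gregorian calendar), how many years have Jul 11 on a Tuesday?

Track Jul 11's weekday year by year (advancing +1, or +2 across a Feb 29):
  2233: Thu  2234: Fri (+1)  2235: Sat (+1)  2236: Mon (+2)  2237: Tue (+1) ✓
  2238: Wed (+1)  2239: Thu (+1)  2240: Sat (+2)  2241: Sun (+1)  2242: Mon (+1)
  2243: Tue (+1) ✓  2244: Thu (+2)  2245: Fri (+1)  2246: Sat (+1)  2247: Sun (+1)
  2248: Tue (+2) ✓  2249: Wed (+1)  2250: Thu (+1)  2251: Fri (+1)  2252: Sun (+2)
  2253: Mon (+1)  2254: Tue (+1) ✓  2255: Wed (+1)  2256: Fri (+2)
Tuesday years: 2237, 2243, 2248, 2254 — 4 in total.

4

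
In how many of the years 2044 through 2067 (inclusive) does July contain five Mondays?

10

July has 31 days; it has five Mondays when Monday falls among the first (month-length − 28) days — i.e. when July 1 is one of Monday/Sunday/Saturday.
July 1 by year: 2044:Fri 2045:Sat✓ 2046:Sun✓ 2047:Mon✓ 2048:Wed 2049:Thu 2050:Fri 2051:Sat✓ 2052:Mon✓ 2053:Tue 2054:Wed 2055:Thu 2056:Sat✓ 2057:Sun✓ 2058:Mon✓ 2059:Tue 2060:Thu 2061:Fri 2062:Sat✓ 2063:Sun✓ 2064:Tue 2065:Wed 2066:Thu 2067:Fri
Years with five Mondays: 2045, 2046, 2047, 2051, 2052, 2056, 2057, 2058, 2062, 2063 → 10.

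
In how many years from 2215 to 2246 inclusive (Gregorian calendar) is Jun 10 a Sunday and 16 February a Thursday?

Check each year's weekday for Jun 10 and 16 February:
  2215: Sat/Thu  2216: Mon/Fri  2217: Tue/Sun  2218: Wed/Mon  2219: Thu/Tue  2220: Sat/Wed  2221: Sun/Fri  2222: Mon/Sat  2223: Tue/Sun  2224: Thu/Mon  2225: Fri/Wed  2226: Sat/Thu  2227: Sun/Fri  2228: Tue/Sat  …(4 more)…  2233: Mon/Sat  2234: Tue/Sun  2235: Wed/Mon  2236: Fri/Tue  2237: Sat/Thu  2238: Sun/Fri  2239: Mon/Sat  2240: Wed/Sun  2241: Thu/Tue  2242: Fri/Wed  2243: Sat/Thu  2244: Mon/Fri  2245: Tue/Sun  2246: Wed/Mon
Both conditions hold in: 2232 — 1.

1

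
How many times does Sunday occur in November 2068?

4

November 2068 has 30 days and begins on Thursday.
The first Sunday is November 4.
Sundays fall on 4, 11, 18, 25 — that's 4.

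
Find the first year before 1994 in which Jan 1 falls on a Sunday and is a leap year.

Jan 1 advances by 2 weekdays after a leap year and by 1 after a common year.
1994: Jan 1 is Saturday.
1993: Friday
1992: Wednesday (leap)
1991: Tuesday
1990: Monday
1989: Sunday
1988: Friday (leap)
1987: Thursday
1986: Wednesday
1985: Tuesday
1984: Sunday (leap)
1984 begins on a Sunday and is a leap year.

1984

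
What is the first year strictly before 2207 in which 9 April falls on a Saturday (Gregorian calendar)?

From one year to the next, a fixed date's weekday advances by 1, or by 2 when a Feb 29 lies between the two dates.
2207: April 9 is Thursday.
2206: Wednesday (−1)
2205: Tuesday (−1)
2204: Monday (−1)
2203: Saturday (−2)
9 April falls on a Saturday in 2203.

2203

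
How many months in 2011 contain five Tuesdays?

A month of length L has five Tuesdays iff its first Tuesday is on day ≤ L−28 (so day 1–3 in a 31-day month, 1–2 in a 30-day month, day 1 in a leap February).
Checking each month of 2011: Jan starts Sat (31d); Feb starts Tue (28d); Mar starts Tue (31d) ✓; Apr starts Fri (30d); May starts Sun (31d) ✓; Jun starts Wed (30d); Jul starts Fri (31d); Aug starts Mon (31d) ✓; Sep starts Thu (30d); Oct starts Sat (31d); Nov starts Tue (30d) ✓; Dec starts Thu (31d).
Five-Tuesday months: March, May, August, November → 4.

4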